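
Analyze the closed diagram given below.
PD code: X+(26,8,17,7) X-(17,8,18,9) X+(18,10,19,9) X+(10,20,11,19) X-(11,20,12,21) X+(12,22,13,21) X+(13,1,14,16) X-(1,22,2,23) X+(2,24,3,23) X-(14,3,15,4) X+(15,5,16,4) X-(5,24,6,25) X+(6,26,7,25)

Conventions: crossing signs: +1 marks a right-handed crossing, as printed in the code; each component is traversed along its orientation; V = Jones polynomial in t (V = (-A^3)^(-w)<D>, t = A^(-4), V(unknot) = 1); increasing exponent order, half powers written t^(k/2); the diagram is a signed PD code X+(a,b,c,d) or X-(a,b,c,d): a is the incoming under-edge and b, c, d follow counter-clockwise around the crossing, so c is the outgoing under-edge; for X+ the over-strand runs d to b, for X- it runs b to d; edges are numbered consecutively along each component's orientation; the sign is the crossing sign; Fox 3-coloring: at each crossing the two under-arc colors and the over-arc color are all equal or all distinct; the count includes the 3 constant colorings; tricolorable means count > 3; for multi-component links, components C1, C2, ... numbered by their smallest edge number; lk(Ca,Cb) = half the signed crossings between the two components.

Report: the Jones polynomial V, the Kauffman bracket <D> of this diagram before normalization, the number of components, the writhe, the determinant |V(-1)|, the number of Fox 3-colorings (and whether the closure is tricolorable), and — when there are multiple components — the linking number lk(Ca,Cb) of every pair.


V = -t^(1/2) - t^(5/2)
<D> = A^-1 + A^7 (w = +3)
2 components over 13 crossings, w = +3
lk(C1,C2): +1
3 Fox colorings among 3^13, |V(-1)| = 2: not tricolorable
why: summing lk over 1 pair gives +1


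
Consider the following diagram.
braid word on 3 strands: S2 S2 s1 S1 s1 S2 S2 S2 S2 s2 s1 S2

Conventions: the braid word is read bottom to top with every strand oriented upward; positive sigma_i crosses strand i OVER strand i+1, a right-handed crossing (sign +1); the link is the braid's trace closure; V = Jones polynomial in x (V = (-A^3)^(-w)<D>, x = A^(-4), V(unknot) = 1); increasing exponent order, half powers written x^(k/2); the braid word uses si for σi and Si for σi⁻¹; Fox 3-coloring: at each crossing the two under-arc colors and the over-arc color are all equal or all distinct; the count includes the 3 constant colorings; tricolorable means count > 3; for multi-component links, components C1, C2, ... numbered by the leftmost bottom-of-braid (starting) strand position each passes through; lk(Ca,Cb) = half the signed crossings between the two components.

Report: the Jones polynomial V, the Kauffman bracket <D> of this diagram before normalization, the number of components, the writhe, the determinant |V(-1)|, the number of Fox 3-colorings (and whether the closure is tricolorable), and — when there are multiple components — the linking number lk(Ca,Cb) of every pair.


V(x) = x^-8 - 2x^-7 + 3x^-6 - 4x^-5 + 3x^-4 - 3x^-3 + 3x^-2 - x^-1 + 1
bracket: A^-12 - A^-8 + 3A^-4 - 3 + 3A^4 - 4A^8 + 3A^12 - 2A^16 + A^20, w = -4
1 component, writhe -4, over 12 crossings
det 21, colorings 9 of 3^12 — tricolorable
observation: |V(-1)| = 21: so tricolorable, since 3 divides 21


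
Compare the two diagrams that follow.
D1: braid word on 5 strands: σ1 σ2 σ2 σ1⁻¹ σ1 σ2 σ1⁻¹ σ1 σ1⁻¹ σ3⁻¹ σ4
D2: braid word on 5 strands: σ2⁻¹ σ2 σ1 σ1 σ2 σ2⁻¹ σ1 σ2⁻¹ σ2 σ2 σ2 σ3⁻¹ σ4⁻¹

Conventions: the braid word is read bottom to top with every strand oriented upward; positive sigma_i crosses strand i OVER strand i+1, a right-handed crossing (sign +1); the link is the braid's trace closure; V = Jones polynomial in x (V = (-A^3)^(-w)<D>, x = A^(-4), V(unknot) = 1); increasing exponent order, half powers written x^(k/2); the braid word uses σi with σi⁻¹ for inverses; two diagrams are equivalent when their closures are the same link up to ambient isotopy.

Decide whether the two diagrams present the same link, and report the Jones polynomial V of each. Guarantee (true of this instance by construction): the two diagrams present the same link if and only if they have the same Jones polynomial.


equivalent: no
V(D1) = -x^(1/2) - x^(3/2) - x^(5/2) + x^(9/2)  (w +3, c 11, <D> = -A^-9 + A^-1 + A^3 + A^7)
D2 (bracket -A^-17 + A^-13 - A^-9 + 2A^-5 + A^3; 13 crossings at w = +3): V = -x^(3/2) - 2x^(7/2) + x^(9/2) - x^(11/2) + x^(13/2)
why: 2 classes among 2 diagrams; unequal V(x) rules out equality


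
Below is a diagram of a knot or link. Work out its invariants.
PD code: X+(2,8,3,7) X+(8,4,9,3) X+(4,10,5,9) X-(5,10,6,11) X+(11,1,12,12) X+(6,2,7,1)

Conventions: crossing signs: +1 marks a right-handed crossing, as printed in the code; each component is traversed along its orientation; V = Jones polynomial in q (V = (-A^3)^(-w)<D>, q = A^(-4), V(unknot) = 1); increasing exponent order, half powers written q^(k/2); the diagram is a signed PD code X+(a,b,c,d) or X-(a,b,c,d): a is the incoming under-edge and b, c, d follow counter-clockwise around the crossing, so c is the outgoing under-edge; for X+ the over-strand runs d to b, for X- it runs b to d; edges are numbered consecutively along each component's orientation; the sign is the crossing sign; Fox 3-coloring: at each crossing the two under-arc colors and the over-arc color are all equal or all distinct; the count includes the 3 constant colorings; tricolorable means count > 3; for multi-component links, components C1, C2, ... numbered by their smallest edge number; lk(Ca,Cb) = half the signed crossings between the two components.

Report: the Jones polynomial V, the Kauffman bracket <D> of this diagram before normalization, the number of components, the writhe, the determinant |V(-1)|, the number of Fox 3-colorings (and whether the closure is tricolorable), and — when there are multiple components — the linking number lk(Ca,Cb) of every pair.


V = q + q^3 - q^4
<D> = -A^-4 + 1 + A^8 (w = +4)
1 component over 6 crossings, w = +4
9 Fox colorings among 3^6, |V(-1)| = 3: tricolorable
why: det 3 = |V(-1)|; divisible by 3, so tricolorable


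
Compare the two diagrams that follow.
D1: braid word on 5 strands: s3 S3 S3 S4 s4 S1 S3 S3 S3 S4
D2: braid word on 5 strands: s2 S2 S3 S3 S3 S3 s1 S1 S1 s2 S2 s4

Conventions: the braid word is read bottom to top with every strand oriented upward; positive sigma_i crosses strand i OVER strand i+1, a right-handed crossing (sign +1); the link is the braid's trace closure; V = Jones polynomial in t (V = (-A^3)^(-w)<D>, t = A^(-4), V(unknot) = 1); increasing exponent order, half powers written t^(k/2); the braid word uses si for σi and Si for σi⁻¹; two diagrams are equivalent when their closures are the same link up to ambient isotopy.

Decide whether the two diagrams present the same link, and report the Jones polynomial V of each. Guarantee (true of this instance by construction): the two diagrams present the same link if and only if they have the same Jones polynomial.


same link: yes
V(D1) = t^-6 + t^-3 + t^-2 + t^-1  [10 crossings, <D> = A^-14 + A^-10 + A^-6 + A^6, w = -6]
V(D2) = t^-6 + t^-3 + t^-2 + t^-1  (w -4, c 12, <D> = A^-8 + A^-4 + 1 + A^12)
note: all 2 diagrams share one V(t), hence one class


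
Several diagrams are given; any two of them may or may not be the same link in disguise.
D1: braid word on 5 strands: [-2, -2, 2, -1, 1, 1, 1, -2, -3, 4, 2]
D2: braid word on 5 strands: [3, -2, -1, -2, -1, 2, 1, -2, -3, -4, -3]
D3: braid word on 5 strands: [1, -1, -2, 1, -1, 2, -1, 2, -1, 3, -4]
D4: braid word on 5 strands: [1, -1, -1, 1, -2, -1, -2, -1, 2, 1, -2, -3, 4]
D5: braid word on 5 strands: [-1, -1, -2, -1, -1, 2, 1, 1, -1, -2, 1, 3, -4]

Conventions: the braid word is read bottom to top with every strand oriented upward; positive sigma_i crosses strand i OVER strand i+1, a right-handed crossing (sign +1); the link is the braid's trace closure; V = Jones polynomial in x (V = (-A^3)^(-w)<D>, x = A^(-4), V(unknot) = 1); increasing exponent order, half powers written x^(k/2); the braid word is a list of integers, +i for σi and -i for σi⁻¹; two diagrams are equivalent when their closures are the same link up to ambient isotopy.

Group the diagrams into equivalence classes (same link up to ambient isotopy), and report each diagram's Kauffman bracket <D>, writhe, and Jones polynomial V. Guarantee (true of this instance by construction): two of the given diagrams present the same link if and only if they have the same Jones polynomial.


classes: {D1} | {D2, D4, D5} | {D3}
V(D1) = -x^(1/2) - x^(5/2)  [11 crossings, <D> = A^-7 + A, w = +1]
V(D2) = x^(-9/2) - x^(-5/2) - x^(-3/2) - x^(-1/2)  (w -5, c 11, <D> = A^-13 + A^-9 + A^-5 - A^3)
V(D3) = -x^(-5/2) - x^(-1/2)  [11 crossings, <D> = A^-1 + A^7, w = -1]
V(D4) = x^(-9/2) - x^(-5/2) - x^(-3/2) - x^(-1/2)  [13 crossings, <D> = A^-7 + A^-3 + A - A^9, w = -3]
V(D5) = x^(-9/2) - x^(-5/2) - x^(-3/2) - x^(-1/2)  (w -3, c 13, <D> = A^-7 + A^-3 + A - A^9)
note: V(x) takes 3 values over 5 diagrams, fixing the grouping


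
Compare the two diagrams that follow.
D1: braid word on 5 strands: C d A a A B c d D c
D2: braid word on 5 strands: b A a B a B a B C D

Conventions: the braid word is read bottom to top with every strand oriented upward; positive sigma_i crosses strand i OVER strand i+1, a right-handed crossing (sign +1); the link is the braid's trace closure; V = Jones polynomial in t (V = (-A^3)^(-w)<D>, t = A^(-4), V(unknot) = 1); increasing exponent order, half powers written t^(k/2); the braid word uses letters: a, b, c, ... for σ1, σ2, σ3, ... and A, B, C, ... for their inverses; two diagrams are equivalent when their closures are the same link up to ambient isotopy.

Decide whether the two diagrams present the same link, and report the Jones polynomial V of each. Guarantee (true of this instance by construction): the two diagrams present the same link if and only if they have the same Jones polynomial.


equivalent: no
D1 (bracket 1; 10 crossings at w = 0): V = 1
V(D2) = t^-2 - t^-1 + 1 - t + t^2  (w -2, c 10, <D> = A^-14 - A^-10 + A^-6 - A^-2 + A^2)
key observation: 2 classes among 2 diagrams; unequal V(t) rules out equality


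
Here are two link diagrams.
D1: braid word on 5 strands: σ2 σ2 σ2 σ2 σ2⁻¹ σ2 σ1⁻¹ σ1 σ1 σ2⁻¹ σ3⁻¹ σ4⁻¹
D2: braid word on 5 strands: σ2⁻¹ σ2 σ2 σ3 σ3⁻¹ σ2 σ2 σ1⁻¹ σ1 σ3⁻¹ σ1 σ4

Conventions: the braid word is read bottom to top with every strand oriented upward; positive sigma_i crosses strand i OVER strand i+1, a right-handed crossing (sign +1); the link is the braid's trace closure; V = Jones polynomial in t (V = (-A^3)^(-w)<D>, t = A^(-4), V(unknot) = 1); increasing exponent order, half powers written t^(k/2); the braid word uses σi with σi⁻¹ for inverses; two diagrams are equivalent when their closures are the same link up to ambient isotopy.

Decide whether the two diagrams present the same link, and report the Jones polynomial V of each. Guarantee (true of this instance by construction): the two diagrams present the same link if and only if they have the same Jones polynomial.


equivalent: yes
D1 (bracket -A^-10 + A^-6 + A^2; 12 crossings at w = +2): V = t + t^3 - t^4
V(D2) = t + t^3 - t^4  [12 crossings, <D> = -A^-4 + 1 + A^8, w = +4]
observation: one V(t) for all 2 diagrams — one class (guaranteed)


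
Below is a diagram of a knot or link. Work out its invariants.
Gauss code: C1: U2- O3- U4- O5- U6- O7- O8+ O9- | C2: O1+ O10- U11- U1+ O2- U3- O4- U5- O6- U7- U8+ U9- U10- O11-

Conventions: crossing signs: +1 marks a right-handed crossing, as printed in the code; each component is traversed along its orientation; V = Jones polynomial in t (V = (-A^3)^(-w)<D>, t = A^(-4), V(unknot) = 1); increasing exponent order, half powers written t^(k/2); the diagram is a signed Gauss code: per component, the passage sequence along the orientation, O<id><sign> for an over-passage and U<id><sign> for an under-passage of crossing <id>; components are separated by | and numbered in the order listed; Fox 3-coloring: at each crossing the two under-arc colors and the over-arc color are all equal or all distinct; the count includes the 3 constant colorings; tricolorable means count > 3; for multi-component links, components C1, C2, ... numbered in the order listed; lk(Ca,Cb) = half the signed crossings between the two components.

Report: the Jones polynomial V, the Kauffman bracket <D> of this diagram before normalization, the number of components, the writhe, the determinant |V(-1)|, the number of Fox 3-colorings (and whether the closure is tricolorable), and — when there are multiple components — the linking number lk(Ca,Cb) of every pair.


Jones polynomial: V(t) = -t^(-17/2) + t^(-15/2) - t^(-13/2) + t^(-11/2) - t^(-9/2) - t^(-5/2)
<D> = A^-11 + A^-3 - A + A^5 - A^9 + A^13; writhe -7
components 2, writhe -7 (11 crossings)
linking number lk(C1,C2) = -3
3-colorings: 9 of 3^11, det 6 — tricolorable
note: summing lk over 1 pair gives -3


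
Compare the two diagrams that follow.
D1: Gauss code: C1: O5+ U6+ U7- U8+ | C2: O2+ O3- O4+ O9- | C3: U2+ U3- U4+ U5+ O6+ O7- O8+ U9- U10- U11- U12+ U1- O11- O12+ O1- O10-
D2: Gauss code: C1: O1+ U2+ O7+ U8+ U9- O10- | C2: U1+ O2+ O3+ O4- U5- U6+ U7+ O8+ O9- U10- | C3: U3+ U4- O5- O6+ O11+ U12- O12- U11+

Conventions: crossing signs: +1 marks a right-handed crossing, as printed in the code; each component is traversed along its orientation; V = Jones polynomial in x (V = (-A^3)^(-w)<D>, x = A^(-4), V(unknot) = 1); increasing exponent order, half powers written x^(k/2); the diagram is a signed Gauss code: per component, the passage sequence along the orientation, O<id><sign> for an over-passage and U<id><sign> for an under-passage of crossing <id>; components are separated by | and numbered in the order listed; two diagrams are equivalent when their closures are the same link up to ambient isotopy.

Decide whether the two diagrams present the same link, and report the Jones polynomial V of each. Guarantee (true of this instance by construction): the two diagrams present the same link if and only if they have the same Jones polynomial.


equivalent: yes
V(D1) = 1 + x + x^2 + x^3  (w 0, c 12, <D> = A^-12 + A^-8 + A^-4 + 1)
D2 (bracket A^-6 + A^-2 + A^2 + A^6; 12 crossings at w = +2): V = 1 + x + x^2 + x^3
why: Reidemeister moves carry D1 (12 crossings) to D2 (12)


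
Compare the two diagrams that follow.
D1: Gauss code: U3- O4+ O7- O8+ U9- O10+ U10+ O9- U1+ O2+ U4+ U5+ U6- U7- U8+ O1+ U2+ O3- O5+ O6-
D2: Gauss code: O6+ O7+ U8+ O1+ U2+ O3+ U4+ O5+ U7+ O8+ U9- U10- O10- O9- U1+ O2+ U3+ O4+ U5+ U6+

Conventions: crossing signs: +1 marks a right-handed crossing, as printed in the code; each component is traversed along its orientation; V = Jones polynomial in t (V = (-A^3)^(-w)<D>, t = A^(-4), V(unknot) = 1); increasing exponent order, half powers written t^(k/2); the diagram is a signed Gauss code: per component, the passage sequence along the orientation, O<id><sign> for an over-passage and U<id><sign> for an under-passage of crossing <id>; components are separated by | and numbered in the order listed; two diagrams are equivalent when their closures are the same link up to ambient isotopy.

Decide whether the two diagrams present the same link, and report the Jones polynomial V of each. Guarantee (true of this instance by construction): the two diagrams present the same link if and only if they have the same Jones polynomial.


equivalent: no
V(D1) = t + t^3 - t^4  (w +2, c 10, <D> = -A^-10 + A^-6 + A^2)
D2 (bracket -A^-22 + A^-18 - A^-14 + A^-10 - A^-6 + A^-2 + A^6; 10 crossings at w = +6): V = t^3 + t^5 - t^6 + t^7 - t^8 + t^9 - t^10
why: 2 values of V(t) split the 2 diagrams


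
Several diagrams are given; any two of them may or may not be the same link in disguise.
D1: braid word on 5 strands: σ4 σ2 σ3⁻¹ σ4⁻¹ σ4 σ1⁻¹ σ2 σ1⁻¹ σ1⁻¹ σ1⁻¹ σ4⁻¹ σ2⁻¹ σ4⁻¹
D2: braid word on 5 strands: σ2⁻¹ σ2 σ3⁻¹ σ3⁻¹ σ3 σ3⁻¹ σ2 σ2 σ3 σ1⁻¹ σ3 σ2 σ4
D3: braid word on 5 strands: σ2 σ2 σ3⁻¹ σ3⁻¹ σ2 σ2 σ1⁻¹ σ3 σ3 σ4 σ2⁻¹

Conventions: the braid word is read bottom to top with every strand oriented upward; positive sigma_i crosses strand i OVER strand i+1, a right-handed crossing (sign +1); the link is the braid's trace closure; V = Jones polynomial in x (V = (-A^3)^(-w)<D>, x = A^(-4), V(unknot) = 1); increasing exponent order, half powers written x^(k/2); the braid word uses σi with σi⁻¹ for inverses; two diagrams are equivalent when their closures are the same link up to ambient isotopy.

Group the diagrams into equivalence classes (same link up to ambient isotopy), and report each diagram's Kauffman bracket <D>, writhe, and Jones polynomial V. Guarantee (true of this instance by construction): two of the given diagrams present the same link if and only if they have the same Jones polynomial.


classes: {D1} | {D2, D3}
V(D1) = -x^(-11/2) + x^(-9/2) - x^(-7/2) - x^(-3/2)  [13 crossings, <D> = A^-9 + A^-1 - A^3 + A^7, w = -5]
D2 (bracket -A^-13 + A^-9 - A^-5 + 2A^-1 - A^3 + 2A^7; 13 crossings at w = +3): V = -2x^(1/2) + x^(3/2) - 2x^(5/2) + x^(7/2) - x^(9/2) + x^(11/2)
V(D3) = -2x^(1/2) + x^(3/2) - 2x^(5/2) + x^(7/2) - x^(9/2) + x^(11/2)  (w +3, c 11, <D> = -A^-13 + A^-9 - A^-5 + 2A^-1 - A^3 + 2A^7)
insight: comparing 3 Jones polynomials yields 2 groups


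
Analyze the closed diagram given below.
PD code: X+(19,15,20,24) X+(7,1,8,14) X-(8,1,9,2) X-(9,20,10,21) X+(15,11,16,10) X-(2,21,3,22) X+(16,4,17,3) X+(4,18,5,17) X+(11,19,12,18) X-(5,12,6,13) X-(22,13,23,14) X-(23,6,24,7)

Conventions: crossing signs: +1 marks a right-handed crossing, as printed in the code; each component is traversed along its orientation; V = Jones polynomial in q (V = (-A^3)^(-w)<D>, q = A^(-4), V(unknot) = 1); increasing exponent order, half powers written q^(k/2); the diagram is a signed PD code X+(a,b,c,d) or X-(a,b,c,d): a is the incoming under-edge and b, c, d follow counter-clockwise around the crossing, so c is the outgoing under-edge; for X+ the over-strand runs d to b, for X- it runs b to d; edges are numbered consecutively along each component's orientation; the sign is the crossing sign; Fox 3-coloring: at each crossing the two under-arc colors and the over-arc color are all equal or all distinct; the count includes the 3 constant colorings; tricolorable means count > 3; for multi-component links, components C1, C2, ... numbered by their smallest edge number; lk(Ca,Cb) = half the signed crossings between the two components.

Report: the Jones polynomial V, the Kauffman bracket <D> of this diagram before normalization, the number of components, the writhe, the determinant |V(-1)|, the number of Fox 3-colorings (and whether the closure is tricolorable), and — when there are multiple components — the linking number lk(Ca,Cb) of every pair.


V(q) = -q^(-7/2) + q^(-5/2) - q^(1/2) - q^(3/2) - q^(7/2) + q^(9/2)
bracket: A^-18 - A^-14 - A^-6 - A^-2 + A^10 - A^14, w = 0
2 components, writhe 0, over 12 crossings
lk(C1,C2) = 0
det 0, colorings 27 of 3^12 — tricolorable
observation: w = 0 shifts under R1 moves; the (-A^3)^(0) factor cancels that in V


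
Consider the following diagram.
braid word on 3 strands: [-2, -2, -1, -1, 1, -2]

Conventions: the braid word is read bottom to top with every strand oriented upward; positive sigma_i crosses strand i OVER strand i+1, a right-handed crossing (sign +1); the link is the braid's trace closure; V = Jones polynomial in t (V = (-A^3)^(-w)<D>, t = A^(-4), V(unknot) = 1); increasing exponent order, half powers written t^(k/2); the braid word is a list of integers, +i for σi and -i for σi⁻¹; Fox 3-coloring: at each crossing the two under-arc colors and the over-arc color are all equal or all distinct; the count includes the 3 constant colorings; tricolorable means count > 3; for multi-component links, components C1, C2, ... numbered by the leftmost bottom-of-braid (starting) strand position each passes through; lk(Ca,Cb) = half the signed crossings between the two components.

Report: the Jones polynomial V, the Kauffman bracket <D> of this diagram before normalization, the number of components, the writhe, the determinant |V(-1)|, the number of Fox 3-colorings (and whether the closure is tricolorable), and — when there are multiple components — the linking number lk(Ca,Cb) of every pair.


V(t) = -t^-4 + t^-3 + t^-1
bracket: A^-8 + 1 - A^4, w = -4
1 component, writhe -4, over 6 crossings
det 3, colorings 9 of 3^6 — tricolorable
observation: free reduction leaves σ2⁻¹ σ2⁻¹ σ1⁻¹ σ2⁻¹ of the original 6 letters


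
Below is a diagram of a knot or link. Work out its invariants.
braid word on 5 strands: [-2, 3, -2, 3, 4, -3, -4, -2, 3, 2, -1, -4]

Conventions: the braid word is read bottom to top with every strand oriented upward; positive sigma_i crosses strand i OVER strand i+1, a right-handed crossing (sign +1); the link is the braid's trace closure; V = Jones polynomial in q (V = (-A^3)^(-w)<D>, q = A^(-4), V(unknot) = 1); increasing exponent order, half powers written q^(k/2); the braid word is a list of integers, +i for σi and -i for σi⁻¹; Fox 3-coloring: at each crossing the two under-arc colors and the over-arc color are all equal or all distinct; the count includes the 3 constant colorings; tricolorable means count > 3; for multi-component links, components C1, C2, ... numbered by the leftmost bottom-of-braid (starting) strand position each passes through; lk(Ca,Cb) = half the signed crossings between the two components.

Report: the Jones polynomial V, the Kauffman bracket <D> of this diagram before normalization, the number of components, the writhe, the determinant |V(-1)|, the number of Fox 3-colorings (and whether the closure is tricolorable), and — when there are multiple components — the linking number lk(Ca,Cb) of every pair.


V(q) = q^-4 - 2q^-3 + 3q^-2 - 4q^-1 + 4 - 3q + 3q^2 - q^3
bracket: -A^-18 + 3A^-14 - 3A^-10 + 4A^-6 - 4A^-2 + 3A^2 - 2A^6 + A^10, w = -2
1 component, writhe -2, over 12 crossings
det 21, colorings 9 of 3^12 — tricolorable
observation: |V(-1)| = 21: so tricolorable, since 3 divides 21


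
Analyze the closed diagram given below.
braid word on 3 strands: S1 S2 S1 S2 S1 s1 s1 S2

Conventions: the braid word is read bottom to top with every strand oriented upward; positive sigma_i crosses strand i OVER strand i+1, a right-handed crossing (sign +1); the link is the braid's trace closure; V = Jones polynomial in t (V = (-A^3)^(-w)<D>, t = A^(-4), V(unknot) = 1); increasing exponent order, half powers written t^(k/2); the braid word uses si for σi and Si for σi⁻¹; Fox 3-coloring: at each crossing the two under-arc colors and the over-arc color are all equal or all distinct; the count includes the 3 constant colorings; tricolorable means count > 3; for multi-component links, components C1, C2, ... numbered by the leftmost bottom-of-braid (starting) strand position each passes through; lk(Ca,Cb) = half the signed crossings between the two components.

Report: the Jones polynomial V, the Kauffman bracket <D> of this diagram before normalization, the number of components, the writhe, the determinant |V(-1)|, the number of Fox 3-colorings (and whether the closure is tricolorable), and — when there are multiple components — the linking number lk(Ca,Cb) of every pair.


Jones polynomial: V(t) = t^-5 + 2t^-3 + t^-1
<D> = A^-8 + 2 + A^8; writhe -4
components 3, writhe -4 (8 crossings)
linking number lk(C1,C2) = -1
lk(C1,C3): 0
lk(C2,C3) = -1
3-colorings: 3 of 3^8, det 4 — not tricolorable
note: w = -4 (over 8 crossings) is diagram-only; (-A^3)^(4) removes it from V


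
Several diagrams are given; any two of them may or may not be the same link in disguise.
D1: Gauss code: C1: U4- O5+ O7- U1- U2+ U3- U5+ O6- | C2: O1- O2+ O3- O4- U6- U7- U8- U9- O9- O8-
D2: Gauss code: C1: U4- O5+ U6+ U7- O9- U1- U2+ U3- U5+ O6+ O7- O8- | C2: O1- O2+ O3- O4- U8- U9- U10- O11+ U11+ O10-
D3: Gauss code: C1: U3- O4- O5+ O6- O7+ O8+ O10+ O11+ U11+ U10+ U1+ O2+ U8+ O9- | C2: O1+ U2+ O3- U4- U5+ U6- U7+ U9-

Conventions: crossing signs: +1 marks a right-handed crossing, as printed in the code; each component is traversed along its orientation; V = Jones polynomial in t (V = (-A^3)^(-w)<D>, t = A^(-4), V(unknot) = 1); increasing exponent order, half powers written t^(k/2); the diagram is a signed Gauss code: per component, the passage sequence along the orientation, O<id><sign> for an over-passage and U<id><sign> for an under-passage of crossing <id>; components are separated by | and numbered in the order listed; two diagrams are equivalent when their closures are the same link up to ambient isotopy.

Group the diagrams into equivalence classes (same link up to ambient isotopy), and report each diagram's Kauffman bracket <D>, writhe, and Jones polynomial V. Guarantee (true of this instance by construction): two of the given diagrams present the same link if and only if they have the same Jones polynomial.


grouping into links: {D1, D2} | {D3}
V(D1) = -t^(-9/2) - t^(-5/2) + t^(-3/2) - t^(-1/2)  (w -5, c 9, <D> = A^-13 - A^-9 + A^-5 + A^3)
V(D2) = -t^(-9/2) - t^(-5/2) + t^(-3/2) - t^(-1/2)  (w -3, c 11, <D> = A^-7 - A^-3 + A + A^9)
V(D3) = -t^(-3/2) + t^(-1/2) - 2t^(1/2) + t^(3/2) - 2t^(5/2) + t^(7/2)  [11 crossings, <D> = -A^-5 + 2A^-1 - A^3 + 2A^7 - A^11 + A^15, w = +3]
why: V(t) takes 2 values over 3 diagrams, fixing the grouping


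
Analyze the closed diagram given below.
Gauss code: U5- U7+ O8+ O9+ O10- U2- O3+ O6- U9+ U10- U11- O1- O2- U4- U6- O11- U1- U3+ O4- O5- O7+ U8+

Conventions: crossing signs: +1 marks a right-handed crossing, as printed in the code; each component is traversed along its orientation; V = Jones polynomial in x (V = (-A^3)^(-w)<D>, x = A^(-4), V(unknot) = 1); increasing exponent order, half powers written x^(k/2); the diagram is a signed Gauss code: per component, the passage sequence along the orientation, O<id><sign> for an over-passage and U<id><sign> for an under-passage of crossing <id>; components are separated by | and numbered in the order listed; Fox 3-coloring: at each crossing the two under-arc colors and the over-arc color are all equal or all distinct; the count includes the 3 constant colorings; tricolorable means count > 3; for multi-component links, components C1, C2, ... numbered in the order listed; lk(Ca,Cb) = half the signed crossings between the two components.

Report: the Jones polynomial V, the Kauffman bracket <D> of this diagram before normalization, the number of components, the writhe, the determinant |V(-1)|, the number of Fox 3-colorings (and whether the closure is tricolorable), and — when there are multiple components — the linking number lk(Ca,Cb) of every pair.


V(x) = -x^-6 + x^-5 - x^-4 + 2x^-3 - x^-2 + x^-1
bracket: -A^-5 + A^-1 - 2A^3 + A^7 - A^11 + A^15, w = -3
1 component, writhe -3, over 11 crossings
det 7, colorings 3 of 3^11 — not tricolorable
observation: w = -3 shifts under R1 moves; the (-A^3)^(3) factor cancels that in V


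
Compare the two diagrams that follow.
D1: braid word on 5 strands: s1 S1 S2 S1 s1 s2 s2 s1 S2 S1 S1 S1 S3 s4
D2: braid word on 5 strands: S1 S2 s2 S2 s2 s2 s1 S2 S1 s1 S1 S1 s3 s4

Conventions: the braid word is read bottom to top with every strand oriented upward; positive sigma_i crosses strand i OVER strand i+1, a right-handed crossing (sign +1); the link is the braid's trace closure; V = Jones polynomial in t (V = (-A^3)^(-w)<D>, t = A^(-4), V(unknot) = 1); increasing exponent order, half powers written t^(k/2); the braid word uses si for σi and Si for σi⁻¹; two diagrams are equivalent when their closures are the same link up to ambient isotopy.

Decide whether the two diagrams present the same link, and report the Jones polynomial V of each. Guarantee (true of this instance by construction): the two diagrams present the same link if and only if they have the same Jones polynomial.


equivalent: yes
V(D1) = -t^-4 + t^-3 + t^-1  (w -2, c 14, <D> = A^-2 + A^6 - A^10)
D2 (bracket A^4 + A^12 - A^16; 14 crossings at w = 0): V = -t^-4 + t^-3 + t^-1
why: one V(t) for all 2 diagrams — one class (guaranteed)


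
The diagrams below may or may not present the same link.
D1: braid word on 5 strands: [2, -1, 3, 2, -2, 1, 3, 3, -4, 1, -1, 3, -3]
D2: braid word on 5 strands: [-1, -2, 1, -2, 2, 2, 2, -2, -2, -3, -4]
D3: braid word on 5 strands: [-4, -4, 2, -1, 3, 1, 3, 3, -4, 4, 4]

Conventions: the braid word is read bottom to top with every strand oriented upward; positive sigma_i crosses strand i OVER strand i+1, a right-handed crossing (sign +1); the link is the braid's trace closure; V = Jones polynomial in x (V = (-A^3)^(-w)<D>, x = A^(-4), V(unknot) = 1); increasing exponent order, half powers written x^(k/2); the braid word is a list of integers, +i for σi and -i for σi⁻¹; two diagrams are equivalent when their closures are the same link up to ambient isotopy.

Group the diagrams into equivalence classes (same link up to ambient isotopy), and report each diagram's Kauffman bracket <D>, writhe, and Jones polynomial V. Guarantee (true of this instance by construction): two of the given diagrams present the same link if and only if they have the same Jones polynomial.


equivalence classes: {D1, D3} | {D2}
D1 (bracket -A^-9 + A^-1 + A^3 + A^7; 13 crossings at w = +3): V = -x^(1/2) - x^(3/2) - x^(5/2) + x^(9/2)
D2 (bracket A^-11 + A^-7; 11 crossings at w = -3): V = -x^(-1/2) - x^(1/2)
V(D3) = -x^(1/2) - x^(3/2) - x^(5/2) + x^(9/2)  (w +3, c 11, <D> = -A^-9 + A^-1 + A^3 + A^7)
observation: 2 values of V(x) split the 3 diagrams


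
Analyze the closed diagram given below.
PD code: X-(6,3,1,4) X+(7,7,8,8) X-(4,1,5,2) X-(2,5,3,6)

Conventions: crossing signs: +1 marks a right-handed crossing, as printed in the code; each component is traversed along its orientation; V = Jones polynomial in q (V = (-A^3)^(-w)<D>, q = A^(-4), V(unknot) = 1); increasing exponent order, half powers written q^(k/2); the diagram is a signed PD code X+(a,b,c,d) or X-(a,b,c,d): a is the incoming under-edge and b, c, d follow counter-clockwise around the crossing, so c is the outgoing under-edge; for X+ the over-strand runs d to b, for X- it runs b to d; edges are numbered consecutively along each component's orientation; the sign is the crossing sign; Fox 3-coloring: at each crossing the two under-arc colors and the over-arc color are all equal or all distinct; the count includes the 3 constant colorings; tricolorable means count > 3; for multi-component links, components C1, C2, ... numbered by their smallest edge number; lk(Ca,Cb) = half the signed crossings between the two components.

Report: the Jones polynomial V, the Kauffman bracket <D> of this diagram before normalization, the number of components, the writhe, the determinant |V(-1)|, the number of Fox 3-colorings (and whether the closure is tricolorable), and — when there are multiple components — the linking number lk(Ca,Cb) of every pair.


V(q) = q^(-9/2) - q^(-5/2) - q^(-3/2) - q^(-1/2)
bracket: -A^-4 - 1 - A^4 + A^12, w = -2
2 components, writhe -2, over 4 crossings
lk(C1,C2) = 0
det 0, colorings 27 of 3^4 — tricolorable
observation: summing lk over 1 pair gives 0


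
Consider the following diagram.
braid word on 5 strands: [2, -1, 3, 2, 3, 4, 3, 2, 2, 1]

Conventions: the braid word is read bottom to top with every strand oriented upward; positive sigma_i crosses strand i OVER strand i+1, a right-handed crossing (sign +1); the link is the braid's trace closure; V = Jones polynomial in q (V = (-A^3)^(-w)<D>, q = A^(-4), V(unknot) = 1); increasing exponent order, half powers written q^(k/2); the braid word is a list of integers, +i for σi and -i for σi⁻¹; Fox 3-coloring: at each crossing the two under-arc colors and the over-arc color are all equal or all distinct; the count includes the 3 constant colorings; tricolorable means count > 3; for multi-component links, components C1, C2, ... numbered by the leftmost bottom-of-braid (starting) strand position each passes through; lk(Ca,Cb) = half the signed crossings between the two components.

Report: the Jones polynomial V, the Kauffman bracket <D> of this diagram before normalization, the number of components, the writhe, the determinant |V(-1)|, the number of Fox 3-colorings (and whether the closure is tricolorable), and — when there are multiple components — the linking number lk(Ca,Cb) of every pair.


V = q^2 + q^4 - q^5 + q^6 - q^7
<D> = -A^-4 + 1 - A^4 + A^8 + A^16 (w = +8)
1 component over 10 crossings, w = +8
3 Fox colorings among 3^10, |V(-1)| = 5: not tricolorable
why: |V(-1)| = 5: so not tricolorable, since 3 does not divide 5


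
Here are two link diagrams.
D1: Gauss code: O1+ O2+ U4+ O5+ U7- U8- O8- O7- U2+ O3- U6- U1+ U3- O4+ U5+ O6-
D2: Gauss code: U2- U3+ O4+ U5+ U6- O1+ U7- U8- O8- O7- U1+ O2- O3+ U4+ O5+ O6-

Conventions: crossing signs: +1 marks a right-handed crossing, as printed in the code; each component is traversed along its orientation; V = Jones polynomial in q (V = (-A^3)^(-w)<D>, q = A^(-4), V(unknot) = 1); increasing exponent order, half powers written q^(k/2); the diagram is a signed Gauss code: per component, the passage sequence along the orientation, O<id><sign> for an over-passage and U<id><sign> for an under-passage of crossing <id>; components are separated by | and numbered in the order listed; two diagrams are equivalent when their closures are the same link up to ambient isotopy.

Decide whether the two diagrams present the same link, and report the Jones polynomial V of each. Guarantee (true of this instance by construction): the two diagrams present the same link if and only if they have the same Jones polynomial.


same link: no
V(D1) = q + q^3 - q^4  [8 crossings, <D> = -A^-16 + A^-12 + A^-4, w = 0]
V(D2) = 1  [8 crossings, <D> = 1, w = 0]
insight: 2 values of V(q) split the 2 diagrams


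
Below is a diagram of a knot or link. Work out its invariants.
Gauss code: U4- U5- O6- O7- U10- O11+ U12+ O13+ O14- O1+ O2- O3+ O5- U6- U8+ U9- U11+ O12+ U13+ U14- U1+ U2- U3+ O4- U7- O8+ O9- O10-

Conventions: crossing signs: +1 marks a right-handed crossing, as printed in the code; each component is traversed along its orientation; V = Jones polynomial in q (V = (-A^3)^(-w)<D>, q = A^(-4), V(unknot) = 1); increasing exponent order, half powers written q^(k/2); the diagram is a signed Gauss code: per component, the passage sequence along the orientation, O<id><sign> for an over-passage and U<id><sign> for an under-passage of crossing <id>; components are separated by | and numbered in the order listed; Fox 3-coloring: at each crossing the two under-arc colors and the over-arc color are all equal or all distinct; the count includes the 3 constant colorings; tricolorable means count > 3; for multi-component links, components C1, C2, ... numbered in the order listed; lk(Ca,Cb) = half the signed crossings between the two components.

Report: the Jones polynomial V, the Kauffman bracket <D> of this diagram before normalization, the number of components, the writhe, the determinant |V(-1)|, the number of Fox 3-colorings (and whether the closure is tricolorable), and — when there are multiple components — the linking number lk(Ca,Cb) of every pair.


Jones polynomial: V(q) = -q^-5 + q^-4 - q^-3 + 2q^-2 - q^-1 + 2 - q
<D> = -A^-10 + 2A^-6 - A^-2 + 2A^2 - A^6 + A^10 - A^14; writhe -2
components 1, writhe -2 (14 crossings)
3-colorings: 9 of 3^14, det 9 — tricolorable
note: the span of V is 6, forcing >= 6 crossings in any diagram


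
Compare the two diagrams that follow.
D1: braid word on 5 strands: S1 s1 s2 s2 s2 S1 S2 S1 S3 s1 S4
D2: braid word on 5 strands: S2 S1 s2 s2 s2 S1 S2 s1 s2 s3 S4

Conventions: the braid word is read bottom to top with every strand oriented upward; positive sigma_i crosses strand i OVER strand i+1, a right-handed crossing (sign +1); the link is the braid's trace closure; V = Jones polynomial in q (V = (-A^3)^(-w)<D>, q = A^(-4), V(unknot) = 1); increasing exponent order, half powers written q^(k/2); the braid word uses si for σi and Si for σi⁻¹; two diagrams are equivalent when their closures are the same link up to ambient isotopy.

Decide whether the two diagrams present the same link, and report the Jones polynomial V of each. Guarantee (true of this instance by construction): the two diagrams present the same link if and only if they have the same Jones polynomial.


same link: yes
V(D1) = -q^(1/2) - q^(5/2)  [11 crossings, <D> = A^-13 + A^-5, w = -1]
V(D2) = -q^(1/2) - q^(5/2)  (w +1, c 11, <D> = A^-7 + A)
note: one V(q) for all 2 diagrams — one class (guaranteed)


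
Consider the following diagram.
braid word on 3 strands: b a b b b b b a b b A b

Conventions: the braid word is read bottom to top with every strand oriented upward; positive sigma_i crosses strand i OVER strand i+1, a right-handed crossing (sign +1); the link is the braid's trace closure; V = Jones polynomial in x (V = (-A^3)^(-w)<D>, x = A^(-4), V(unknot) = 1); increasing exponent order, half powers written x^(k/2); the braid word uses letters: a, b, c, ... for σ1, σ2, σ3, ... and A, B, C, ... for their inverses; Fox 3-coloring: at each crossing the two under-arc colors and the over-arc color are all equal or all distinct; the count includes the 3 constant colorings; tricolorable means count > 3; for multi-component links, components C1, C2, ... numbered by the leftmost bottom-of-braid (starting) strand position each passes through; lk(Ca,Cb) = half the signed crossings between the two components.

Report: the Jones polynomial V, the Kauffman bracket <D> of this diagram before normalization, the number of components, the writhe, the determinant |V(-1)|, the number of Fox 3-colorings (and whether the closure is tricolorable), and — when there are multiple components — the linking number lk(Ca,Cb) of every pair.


V(x) = x^4 + x^6 - x^8 + x^9 - x^10 + x^11 - x^12
bracket: -A^-18 + A^-14 - A^-10 + A^-6 - A^-2 + A^6 + A^14, w = +10
1 component, writhe +10, over 12 crossings
det 3, colorings 9 of 3^12 — tricolorable
observation: V spans 8 powers of x: at least 8 crossings in any diagram


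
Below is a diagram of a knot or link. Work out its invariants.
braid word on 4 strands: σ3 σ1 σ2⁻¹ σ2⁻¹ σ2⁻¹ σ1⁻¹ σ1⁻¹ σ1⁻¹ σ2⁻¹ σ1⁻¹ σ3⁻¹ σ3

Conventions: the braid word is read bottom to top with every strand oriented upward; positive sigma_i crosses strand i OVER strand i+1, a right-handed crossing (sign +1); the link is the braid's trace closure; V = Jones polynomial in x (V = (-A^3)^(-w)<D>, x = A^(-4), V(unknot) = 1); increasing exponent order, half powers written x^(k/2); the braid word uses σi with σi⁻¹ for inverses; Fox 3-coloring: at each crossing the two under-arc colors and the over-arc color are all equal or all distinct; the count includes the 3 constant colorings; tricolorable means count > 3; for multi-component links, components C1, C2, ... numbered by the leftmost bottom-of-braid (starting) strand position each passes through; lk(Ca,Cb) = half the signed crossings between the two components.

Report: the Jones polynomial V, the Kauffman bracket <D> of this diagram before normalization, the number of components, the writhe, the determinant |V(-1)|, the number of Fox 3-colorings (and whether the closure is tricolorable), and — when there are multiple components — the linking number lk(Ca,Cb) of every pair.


V = x^(-19/2) - 2x^(-17/2) + 2x^(-15/2) - 2x^(-13/2) + 2x^(-11/2) - 2x^(-9/2) - x^(-5/2)
<D> = -A^-8 - 2 + 2A^4 - 2A^8 + 2A^12 - 2A^16 + A^20 (w = -6)
2 components over 12 crossings, w = -6
lk(C1,C2): -2
9 Fox colorings among 3^12, |V(-1)| = 12: tricolorable
why: span 7 respects span(V) <= c + mu - 1 = 13 for this 2-component diagram


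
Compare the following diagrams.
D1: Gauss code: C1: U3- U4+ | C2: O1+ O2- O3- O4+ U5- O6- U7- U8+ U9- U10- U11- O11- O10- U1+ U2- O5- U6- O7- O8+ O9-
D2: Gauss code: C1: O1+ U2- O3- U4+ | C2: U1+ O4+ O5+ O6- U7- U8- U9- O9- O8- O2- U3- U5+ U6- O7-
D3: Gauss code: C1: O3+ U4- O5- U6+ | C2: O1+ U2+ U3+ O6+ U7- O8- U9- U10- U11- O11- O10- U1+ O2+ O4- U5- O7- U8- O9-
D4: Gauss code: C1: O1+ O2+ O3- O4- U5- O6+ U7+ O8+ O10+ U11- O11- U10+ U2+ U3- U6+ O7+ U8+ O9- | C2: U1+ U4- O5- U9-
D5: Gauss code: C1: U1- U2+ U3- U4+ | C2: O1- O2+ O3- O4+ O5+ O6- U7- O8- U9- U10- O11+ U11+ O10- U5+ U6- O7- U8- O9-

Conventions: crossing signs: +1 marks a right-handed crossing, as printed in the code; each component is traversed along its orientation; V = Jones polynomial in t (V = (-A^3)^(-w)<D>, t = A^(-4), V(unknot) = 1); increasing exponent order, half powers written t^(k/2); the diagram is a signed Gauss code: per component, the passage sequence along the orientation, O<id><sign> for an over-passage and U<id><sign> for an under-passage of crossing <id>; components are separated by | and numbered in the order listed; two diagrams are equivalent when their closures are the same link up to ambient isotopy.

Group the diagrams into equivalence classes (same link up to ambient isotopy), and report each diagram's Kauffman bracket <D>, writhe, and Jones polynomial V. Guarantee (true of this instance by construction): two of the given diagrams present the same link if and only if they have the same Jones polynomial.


equivalence classes: {D1, D5} | {D2, D3} | {D4}
D1 (bracket A^-13 + A^-9 + A^-5 - A^3; 11 crossings at w = -5): V = t^(-9/2) - t^(-5/2) - t^(-3/2) - t^(-1/2)
V(D2) = t^(-7/2) - 2t^(-5/2) + t^(-3/2) - 2t^(-1/2) + t^(1/2) - t^(3/2)  [9 crossings, <D> = A^-15 - A^-11 + 2A^-7 - A^-3 + 2A - A^5, w = -3]
V(D3) = t^(-7/2) - 2t^(-5/2) + t^(-3/2) - 2t^(-1/2) + t^(1/2) - t^(3/2)  [11 crossings, <D> = A^-15 - A^-11 + 2A^-7 - A^-3 + 2A - A^5, w = -3]
V(D4) = -t^(-3/2) - 2t^(1/2) + t^(3/2) - t^(5/2) + t^(7/2)  [11 crossings, <D> = -A^-11 + A^-7 - A^-3 + 2A + A^9, w = +1]
V(D5) = t^(-9/2) - t^(-5/2) - t^(-3/2) - t^(-1/2)  (w -3, c 11, <D> = A^-7 + A^-3 + A - A^9)
key observation: 3 values of V(t) split the 5 diagrams
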